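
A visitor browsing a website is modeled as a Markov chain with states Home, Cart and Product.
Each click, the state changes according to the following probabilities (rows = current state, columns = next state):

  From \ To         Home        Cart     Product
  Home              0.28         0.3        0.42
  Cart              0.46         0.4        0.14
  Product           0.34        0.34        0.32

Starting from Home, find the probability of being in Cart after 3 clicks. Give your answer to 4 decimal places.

Propagate the distribution vector 3 clicks from Home.
After 0 clicks: (1.0000, 0.0000, 0.0000)
After 1 click: (0.2800, 0.3000, 0.4200)
After 2 clicks: (0.3592, 0.3468, 0.2940)
After 3 clicks: (0.3601, 0.3464, 0.2935)
P(in Cart after 3 clicks) = 0.3464

0.3464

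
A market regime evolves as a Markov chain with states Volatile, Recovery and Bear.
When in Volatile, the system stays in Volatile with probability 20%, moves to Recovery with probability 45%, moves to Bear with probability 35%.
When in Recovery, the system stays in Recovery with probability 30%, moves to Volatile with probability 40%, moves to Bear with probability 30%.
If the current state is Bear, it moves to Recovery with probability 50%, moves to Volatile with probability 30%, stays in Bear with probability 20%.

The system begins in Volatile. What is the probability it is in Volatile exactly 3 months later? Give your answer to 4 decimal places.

0.3075

Propagate the distribution vector 3 months from Volatile.
After 0 months: (1.0000, 0.0000, 0.0000)
After 1 month: (0.2000, 0.4500, 0.3500)
After 2 months: (0.3250, 0.4000, 0.2750)
After 3 months: (0.3075, 0.4038, 0.2888)
P(in Volatile after 3 months) = 0.3075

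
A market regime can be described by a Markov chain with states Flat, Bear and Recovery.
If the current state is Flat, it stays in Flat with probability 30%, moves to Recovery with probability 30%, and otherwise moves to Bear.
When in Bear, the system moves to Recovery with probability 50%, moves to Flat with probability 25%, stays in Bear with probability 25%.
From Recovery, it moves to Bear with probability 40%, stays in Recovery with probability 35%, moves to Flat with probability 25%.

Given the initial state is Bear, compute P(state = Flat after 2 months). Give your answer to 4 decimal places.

Sum over the intermediate state after 1 month:
P = P(Bear→Flat)·P(Flat→Flat) + P(Bear→Bear)·P(Bear→Flat) + P(Bear→Recovery)·P(Recovery→Flat)
  = 0.25×0.3 + 0.25×0.25 + 0.5×0.25
  = 0.0750 + 0.0625 + 0.1250 = 0.2625

0.2625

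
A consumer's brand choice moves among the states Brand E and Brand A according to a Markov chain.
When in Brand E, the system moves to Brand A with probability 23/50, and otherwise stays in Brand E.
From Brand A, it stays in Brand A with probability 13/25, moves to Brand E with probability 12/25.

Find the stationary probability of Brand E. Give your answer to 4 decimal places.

Let the stationary distribution be π with π = πP and π_1 + π_2 = 1.
π_1 = 0.54·π_1 + 0.48·π_2
Solving with the normalization constraint gives π = (0.5106, 0.4894).
So the stationary probability of Brand E is 0.5106.

0.5106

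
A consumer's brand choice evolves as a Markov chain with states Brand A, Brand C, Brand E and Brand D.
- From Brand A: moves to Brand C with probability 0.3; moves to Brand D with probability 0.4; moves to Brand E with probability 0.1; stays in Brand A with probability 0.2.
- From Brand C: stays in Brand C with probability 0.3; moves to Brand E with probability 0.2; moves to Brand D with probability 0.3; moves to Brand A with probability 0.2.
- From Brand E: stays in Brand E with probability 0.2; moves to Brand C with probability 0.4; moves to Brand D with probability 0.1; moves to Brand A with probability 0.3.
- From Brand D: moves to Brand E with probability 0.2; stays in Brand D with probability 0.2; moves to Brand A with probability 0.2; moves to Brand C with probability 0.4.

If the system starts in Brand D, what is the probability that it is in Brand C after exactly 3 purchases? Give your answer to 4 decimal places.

Propagate the distribution vector 3 purchases from Brand D.
After 0 purchases: (0.0000, 0.0000, 0.0000, 1.0000)
After 1 purchase: (0.2000, 0.4000, 0.2000, 0.2000)
After 2 purchases: (0.2200, 0.3400, 0.1800, 0.2600)
After 3 purchases: (0.2180, 0.3440, 0.1780, 0.2600)
P(in Brand C after 3 purchases) = 0.3440

0.3440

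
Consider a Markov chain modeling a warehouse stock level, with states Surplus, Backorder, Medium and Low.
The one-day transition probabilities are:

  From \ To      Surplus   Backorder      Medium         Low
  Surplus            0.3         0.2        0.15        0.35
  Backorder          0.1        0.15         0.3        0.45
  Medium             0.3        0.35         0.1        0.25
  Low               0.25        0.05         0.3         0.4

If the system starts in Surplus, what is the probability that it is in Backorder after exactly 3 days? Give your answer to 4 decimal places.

Propagate the distribution vector 3 days from Surplus.
After 0 days: (1.0000, 0.0000, 0.0000, 0.0000)
After 1 day: (0.3000, 0.2000, 0.1500, 0.3500)
After 2 days: (0.2425, 0.1600, 0.2250, 0.3725)
After 3 days: (0.2494, 0.1699, 0.2186, 0.3621)
P(in Backorder after 3 days) = 0.1699

0.1699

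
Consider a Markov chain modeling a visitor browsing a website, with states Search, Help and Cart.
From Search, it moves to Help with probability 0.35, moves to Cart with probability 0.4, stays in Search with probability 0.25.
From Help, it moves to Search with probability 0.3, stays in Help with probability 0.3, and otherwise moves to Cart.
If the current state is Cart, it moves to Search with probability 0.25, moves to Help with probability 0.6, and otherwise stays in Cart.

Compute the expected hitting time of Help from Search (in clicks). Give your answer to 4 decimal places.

2.3256

Let t(s) be the expected number of clicks to first reach Help from state s, with t(Help) = 0. Conditioning on the first click:
t(Search) = 1 + 0.25·t(Search) + 0.4·t(Cart)
t(Cart) = 1 + 0.25·t(Search) + 0.15·t(Cart)
Solving: t(Search) = 2.3256, t(Cart) = 1.8605.
Expected clicks from Search to Help: 2.3256.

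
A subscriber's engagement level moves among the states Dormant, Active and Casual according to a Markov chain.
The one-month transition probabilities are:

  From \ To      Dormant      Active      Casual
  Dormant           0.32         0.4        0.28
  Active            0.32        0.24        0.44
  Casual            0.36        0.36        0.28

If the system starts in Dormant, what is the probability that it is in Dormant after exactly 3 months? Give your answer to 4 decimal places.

Propagate the distribution vector 3 months from Dormant.
After 0 months: (1.0000, 0.0000, 0.0000)
After 1 month: (0.3200, 0.4000, 0.2800)
After 2 months: (0.3312, 0.3248, 0.3440)
After 3 months: (0.3338, 0.3343, 0.3320)
P(in Dormant after 3 months) = 0.3338

0.3338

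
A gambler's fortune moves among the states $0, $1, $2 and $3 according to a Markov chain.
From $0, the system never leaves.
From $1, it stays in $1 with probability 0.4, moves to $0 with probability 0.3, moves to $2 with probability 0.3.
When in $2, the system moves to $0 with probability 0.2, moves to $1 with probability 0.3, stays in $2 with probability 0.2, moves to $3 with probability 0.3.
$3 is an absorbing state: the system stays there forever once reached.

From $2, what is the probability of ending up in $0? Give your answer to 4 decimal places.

Let h(s) be the probability of absorption at $0 starting from transient state s. Then h($0) = 1 and h($3) = 0. By first-step analysis:
h($1) = 0.3·1 + 0.4·h($1) + 0.3·h($2)
h($2) = 0.2·1 + 0.3·h($1) + 0.2·h($2) + 0.3·0
Solving: h($1) = 0.7692, h($2) = 0.5385.
Starting from $2, the probability is 0.5385.

0.5385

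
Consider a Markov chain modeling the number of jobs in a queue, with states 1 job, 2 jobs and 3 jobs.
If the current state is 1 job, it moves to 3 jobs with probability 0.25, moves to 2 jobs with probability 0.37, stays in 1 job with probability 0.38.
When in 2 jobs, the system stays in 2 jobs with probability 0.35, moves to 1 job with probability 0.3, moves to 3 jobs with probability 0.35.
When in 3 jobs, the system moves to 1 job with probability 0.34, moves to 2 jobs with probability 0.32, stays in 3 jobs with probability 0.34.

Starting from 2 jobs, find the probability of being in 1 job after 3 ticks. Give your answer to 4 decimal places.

Propagate the distribution vector 3 ticks from 2 jobs.
After 0 ticks: (0.0000, 1.0000, 0.0000)
After 1 tick: (0.3000, 0.3500, 0.3500)
After 2 ticks: (0.3380, 0.3455, 0.3165)
After 3 ticks: (0.3397, 0.3473, 0.3130)
P(in 1 job after 3 ticks) = 0.3397

0.3397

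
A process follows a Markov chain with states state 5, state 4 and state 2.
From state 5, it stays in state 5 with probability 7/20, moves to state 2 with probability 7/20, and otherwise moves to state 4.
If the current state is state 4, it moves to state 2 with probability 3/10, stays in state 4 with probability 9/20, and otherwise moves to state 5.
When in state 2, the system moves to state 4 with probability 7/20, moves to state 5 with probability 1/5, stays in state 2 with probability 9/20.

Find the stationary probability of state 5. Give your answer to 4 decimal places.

0.2573

Let the stationary distribution be π with π = πP and π_1 + π_2 + π_3 = 1.
π_1 = 0.35·π_1 + 0.25·π_2 + 0.2·π_3
π_2 = 0.3·π_1 + 0.45·π_2 + 0.35·π_3
Solving with the normalization constraint gives π = (0.2573, 0.3746, 0.3681).
So the stationary probability of state 5 is 0.2573.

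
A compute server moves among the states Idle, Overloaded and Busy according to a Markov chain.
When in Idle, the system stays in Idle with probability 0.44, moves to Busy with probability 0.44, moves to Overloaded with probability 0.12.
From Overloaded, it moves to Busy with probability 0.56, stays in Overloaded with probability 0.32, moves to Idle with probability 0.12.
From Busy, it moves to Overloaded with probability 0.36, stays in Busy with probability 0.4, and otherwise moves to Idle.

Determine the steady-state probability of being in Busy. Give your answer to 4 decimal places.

Let the stationary distribution be π with π = πP and π_1 + π_2 + π_3 = 1.
π_1 = 0.44·π_1 + 0.12·π_2 + 0.24·π_3
π_2 = 0.12·π_1 + 0.32·π_2 + 0.36·π_3
Solving with the normalization constraint gives π = (0.2570, 0.2869, 0.4562).
So the stationary probability of Busy is 0.4562.

0.4562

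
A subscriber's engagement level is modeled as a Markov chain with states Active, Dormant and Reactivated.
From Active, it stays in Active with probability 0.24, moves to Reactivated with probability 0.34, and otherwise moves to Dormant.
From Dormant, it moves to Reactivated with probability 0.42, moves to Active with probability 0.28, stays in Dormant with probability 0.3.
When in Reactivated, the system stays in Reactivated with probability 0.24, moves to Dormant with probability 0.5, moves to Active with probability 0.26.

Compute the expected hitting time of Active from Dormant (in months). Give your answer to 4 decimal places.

Let t(s) be the expected number of months to first reach Active from state s, with t(Active) = 0. Conditioning on the first month:
t(Dormant) = 1 + 0.3·t(Dormant) + 0.42·t(Reactivated)
t(Reactivated) = 1 + 0.5·t(Dormant) + 0.24·t(Reactivated)
Solving: t(Dormant) = 3.6646, t(Reactivated) = 3.7267.
Expected months from Dormant to Active: 3.6646.

3.6646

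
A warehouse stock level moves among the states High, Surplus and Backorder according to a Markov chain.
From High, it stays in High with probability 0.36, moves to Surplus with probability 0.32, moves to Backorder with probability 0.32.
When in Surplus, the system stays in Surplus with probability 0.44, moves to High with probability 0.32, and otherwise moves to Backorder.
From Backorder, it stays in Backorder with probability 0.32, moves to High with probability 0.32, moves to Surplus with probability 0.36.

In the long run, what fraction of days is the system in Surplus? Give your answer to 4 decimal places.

0.3768

Let the stationary distribution be π with π = πP and π_1 + π_2 + π_3 = 1.
π_1 = 0.36·π_1 + 0.32·π_2 + 0.32·π_3
π_2 = 0.32·π_1 + 0.44·π_2 + 0.36·π_3
Solving with the normalization constraint gives π = (0.3333, 0.3768, 0.2899).
So the stationary probability of Surplus is 0.3768.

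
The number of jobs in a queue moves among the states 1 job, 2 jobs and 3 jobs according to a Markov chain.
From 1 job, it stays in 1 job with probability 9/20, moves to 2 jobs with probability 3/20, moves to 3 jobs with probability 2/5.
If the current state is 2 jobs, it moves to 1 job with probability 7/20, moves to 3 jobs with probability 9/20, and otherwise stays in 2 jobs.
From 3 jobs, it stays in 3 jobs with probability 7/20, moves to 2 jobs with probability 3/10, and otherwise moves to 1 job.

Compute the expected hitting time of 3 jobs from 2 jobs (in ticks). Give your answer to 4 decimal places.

Let t(s) be the expected number of ticks to first reach 3 jobs from state s, with t(3 jobs) = 0. Conditioning on the first tick:
t(1 job) = 1 + 0.45·t(1 job) + 0.15·t(2 jobs)
t(2 jobs) = 1 + 0.35·t(1 job) + 0.2·t(2 jobs)
Solving: t(1 job) = 2.4516, t(2 jobs) = 2.3226.
Expected ticks from 2 jobs to 3 jobs: 2.3226.

2.3226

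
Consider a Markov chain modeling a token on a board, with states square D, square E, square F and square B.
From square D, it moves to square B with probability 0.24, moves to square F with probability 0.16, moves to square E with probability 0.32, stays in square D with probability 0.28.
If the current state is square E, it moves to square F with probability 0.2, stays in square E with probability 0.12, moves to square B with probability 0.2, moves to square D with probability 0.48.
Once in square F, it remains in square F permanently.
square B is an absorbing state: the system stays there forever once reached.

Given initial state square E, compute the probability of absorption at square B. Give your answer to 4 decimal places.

0.5400

Let h(s) be the probability of absorption at square B starting from transient state s. Then h(square B) = 1 and h(square F) = 0. By first-step analysis:
h(square D) = 0.28·h(square D) + 0.32·h(square E) + 0.16·0 + 0.24·1
h(square E) = 0.48·h(square D) + 0.12·h(square E) + 0.2·0 + 0.2·1
Solving: h(square D) = 0.5733, h(square E) = 0.5400.
Starting from square E, the probability is 0.5400.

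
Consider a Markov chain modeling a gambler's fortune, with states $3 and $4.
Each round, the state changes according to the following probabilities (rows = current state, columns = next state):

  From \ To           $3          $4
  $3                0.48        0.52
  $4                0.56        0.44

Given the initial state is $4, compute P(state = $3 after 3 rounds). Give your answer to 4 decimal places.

Propagate the distribution vector 3 rounds from $4.
After 0 rounds: (0.0000, 1.0000)
After 1 round: (0.5600, 0.4400)
After 2 rounds: (0.5152, 0.4848)
After 3 rounds: (0.5188, 0.4812)
P(in $3 after 3 rounds) = 0.5188

0.5188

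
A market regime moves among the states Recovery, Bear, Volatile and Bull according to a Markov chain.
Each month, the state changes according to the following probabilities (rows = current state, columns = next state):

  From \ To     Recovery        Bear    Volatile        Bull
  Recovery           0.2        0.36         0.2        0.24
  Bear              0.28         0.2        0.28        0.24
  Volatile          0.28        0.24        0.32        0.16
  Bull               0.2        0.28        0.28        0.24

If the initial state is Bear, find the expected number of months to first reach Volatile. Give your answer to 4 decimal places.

3.8361

Let t(s) be the expected number of months to first reach Volatile from state s, with t(Volatile) = 0. Conditioning on the first month:
t(Recovery) = 1 + 0.2·t(Recovery) + 0.36·t(Bear) + 0.24·t(Bull)
t(Bear) = 1 + 0.28·t(Recovery) + 0.2·t(Bear) + 0.24·t(Bull)
t(Bull) = 1 + 0.2·t(Recovery) + 0.28·t(Bear) + 0.24·t(Bull)
Solving: t(Recovery) = 4.1203, t(Bear) = 3.8361, t(Bull) = 3.8134.
Expected months from Bear to Volatile: 3.8361.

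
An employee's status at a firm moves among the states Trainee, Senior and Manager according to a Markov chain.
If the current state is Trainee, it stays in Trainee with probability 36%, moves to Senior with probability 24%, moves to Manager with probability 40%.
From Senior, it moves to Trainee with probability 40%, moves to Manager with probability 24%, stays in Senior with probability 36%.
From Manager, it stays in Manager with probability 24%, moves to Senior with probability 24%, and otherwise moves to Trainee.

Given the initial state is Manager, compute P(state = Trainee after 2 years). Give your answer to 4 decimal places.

Sum over the intermediate state after 1 year:
P = P(Manager→Trainee)·P(Trainee→Trainee) + P(Manager→Senior)·P(Senior→Trainee) + P(Manager→Manager)·P(Manager→Trainee)
  = 0.52×0.36 + 0.24×0.4 + 0.24×0.52
  = 0.1872 + 0.0960 + 0.1248 = 0.4080

0.4080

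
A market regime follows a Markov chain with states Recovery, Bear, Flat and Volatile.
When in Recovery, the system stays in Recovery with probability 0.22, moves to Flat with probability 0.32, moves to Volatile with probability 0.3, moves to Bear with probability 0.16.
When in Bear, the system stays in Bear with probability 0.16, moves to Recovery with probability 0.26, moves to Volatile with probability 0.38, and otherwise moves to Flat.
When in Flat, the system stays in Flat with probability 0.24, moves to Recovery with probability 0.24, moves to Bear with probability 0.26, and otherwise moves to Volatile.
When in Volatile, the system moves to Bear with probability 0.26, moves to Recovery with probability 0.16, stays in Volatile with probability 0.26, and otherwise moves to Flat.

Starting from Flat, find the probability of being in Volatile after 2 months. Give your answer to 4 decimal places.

Propagate the distribution vector 2 months from Flat.
After 0 months: (0.0000, 0.0000, 1.0000, 0.0000)
After 1 month: (0.2400, 0.2600, 0.2400, 0.2600)
After 2 months: (0.2196, 0.2100, 0.2696, 0.3008)
P(in Volatile after 2 months) = 0.3008

0.3008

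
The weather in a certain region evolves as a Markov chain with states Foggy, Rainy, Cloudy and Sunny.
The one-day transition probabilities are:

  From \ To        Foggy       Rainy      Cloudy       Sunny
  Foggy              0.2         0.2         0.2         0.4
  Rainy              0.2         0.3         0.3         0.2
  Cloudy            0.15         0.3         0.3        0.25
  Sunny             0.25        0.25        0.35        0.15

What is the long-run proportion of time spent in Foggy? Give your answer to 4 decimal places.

Let the stationary distribution be π with π = πP and π_1 + π_2 + π_3 + π_4 = 1.
π_1 = 0.2·π_1 + 0.2·π_2 + 0.15·π_3 + 0.25·π_4
π_2 = 0.2·π_1 + 0.3·π_2 + 0.3·π_3 + 0.25·π_4
π_3 = 0.2·π_1 + 0.3·π_2 + 0.3·π_3 + 0.35·π_4
Solving with the normalization constraint gives π = (0.1975, 0.2682, 0.2924, 0.2420).
So the stationary probability of Foggy is 0.1975.

0.1975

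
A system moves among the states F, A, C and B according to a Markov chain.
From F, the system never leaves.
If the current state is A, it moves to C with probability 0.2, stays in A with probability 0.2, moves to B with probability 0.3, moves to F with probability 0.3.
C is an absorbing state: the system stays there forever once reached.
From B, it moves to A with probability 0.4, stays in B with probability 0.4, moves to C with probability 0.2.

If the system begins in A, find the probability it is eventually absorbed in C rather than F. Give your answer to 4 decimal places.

Let h(s) be the probability of absorption at C starting from transient state s. Then h(C) = 1 and h(F) = 0. By first-step analysis:
h(A) = 0.3·0 + 0.2·h(A) + 0.2·1 + 0.3·h(B)
h(B) = 0.4·h(A) + 0.2·1 + 0.4·h(B)
Solving: h(A) = 0.5000, h(B) = 0.6667.
Starting from A, the probability is 0.5000.

0.5000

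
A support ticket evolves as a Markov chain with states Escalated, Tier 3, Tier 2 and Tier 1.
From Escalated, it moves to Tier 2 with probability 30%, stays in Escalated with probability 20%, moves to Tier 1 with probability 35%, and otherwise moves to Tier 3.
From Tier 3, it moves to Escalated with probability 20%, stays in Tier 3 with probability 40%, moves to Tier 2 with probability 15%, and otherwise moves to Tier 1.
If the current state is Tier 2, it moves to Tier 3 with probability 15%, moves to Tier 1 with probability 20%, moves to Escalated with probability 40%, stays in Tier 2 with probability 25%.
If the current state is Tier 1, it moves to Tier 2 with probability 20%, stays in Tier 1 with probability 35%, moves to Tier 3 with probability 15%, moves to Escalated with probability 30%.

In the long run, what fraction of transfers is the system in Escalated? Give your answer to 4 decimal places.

0.2754

Let the stationary distribution be π with π = πP and π_1 + π_2 + π_3 + π_4 = 1.
π_1 = 0.2·π_1 + 0.2·π_2 + 0.4·π_3 + 0.3·π_4
π_2 = 0.15·π_1 + 0.4·π_2 + 0.15·π_3 + 0.15·π_4
π_3 = 0.3·π_1 + 0.15·π_2 + 0.25·π_3 + 0.2·π_4
Solving with the normalization constraint gives π = (0.2754, 0.2000, 0.2290, 0.2957).
So the stationary probability of Escalated is 0.2754.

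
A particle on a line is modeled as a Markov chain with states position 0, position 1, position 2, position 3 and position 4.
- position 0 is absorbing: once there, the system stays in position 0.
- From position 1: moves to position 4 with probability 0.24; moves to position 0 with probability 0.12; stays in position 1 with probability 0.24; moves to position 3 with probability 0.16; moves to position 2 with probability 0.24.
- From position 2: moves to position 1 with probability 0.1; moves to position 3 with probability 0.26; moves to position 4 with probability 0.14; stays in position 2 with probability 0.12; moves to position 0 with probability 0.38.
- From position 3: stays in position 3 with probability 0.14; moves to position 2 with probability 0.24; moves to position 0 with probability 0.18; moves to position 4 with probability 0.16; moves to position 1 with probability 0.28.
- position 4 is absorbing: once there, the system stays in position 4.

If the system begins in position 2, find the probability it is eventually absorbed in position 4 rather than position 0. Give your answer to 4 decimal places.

Let h(s) be the probability of absorption at position 4 starting from transient state s. Then h(position 4) = 1 and h(position 0) = 0. By first-step analysis:
h(position 1) = 0.12·0 + 0.24·h(position 1) + 0.24·h(position 2) + 0.16·h(position 3) + 0.24·1
h(position 2) = 0.38·0 + 0.1·h(position 1) + 0.12·h(position 2) + 0.26·h(position 3) + 0.14·1
h(position 3) = 0.18·0 + 0.28·h(position 1) + 0.24·h(position 2) + 0.14·h(position 3) + 0.16·1
Solving: h(position 1) = 0.5230, h(position 2) = 0.3529, h(position 3) = 0.4548.
Starting from position 2, the probability is 0.3529.

0.3529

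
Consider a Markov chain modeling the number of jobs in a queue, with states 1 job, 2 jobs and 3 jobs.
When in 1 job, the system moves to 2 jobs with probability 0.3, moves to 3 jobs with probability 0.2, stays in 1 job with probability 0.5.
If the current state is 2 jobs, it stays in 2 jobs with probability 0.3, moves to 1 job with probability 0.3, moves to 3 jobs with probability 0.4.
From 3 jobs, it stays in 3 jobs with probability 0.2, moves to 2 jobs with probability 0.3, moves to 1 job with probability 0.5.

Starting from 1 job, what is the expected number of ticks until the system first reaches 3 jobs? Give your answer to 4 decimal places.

3.8462

Let t(s) be the expected number of ticks to first reach 3 jobs from state s, with t(3 jobs) = 0. Conditioning on the first tick:
t(1 job) = 1 + 0.5·t(1 job) + 0.3·t(2 jobs)
t(2 jobs) = 1 + 0.3·t(1 job) + 0.3·t(2 jobs)
Solving: t(1 job) = 3.8462, t(2 jobs) = 3.0769.
Expected ticks from 1 job to 3 jobs: 3.8462.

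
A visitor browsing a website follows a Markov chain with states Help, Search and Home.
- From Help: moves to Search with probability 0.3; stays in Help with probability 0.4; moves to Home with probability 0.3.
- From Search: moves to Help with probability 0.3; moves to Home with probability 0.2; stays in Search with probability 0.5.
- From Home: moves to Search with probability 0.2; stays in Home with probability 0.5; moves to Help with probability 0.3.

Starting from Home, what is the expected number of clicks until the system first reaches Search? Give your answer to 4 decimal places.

4.2857

Let t(s) be the expected number of clicks to first reach Search from state s, with t(Search) = 0. Conditioning on the first click:
t(Help) = 1 + 0.4·t(Help) + 0.3·t(Home)
t(Home) = 1 + 0.3·t(Help) + 0.5·t(Home)
Solving: t(Help) = 3.8095, t(Home) = 4.2857.
Expected clicks from Home to Search: 4.2857.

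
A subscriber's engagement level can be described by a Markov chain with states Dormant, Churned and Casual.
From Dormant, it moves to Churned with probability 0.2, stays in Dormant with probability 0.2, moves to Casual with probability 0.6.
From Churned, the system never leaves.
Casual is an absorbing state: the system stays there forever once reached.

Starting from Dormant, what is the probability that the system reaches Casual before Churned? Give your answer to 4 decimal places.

0.7500

Let h(s) be the probability of absorption at Casual starting from transient state s. Then h(Casual) = 1 and h(Churned) = 0. By first-step analysis:
h(Dormant) = 0.2·h(Dormant) + 0.2·0 + 0.6·1
Solving: h(Dormant) = 0.7500.
Starting from Dormant, the probability is 0.7500.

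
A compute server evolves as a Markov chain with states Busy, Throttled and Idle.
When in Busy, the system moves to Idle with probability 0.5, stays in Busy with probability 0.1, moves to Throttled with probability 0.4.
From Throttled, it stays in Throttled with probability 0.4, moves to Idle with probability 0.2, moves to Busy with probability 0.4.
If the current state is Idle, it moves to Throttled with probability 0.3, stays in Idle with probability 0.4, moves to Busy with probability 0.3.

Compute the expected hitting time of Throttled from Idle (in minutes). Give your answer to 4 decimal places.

3.0769

Let t(s) be the expected number of minutes to first reach Throttled from state s, with t(Throttled) = 0. Conditioning on the first minute:
t(Busy) = 1 + 0.1·t(Busy) + 0.5·t(Idle)
t(Idle) = 1 + 0.3·t(Busy) + 0.4·t(Idle)
Solving: t(Busy) = 2.8205, t(Idle) = 3.0769.
Expected minutes from Idle to Throttled: 3.0769.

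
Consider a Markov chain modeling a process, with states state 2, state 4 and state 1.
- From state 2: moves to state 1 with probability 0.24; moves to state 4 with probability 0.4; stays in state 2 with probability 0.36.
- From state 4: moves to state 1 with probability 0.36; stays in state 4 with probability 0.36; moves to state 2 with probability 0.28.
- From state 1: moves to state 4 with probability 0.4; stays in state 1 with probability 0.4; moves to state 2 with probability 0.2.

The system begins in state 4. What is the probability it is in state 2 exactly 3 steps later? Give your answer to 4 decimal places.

Propagate the distribution vector 3 steps from state 4.
After 0 steps: (0.0000, 1.0000, 0.0000)
After 1 step: (0.2800, 0.3600, 0.3600)
After 2 steps: (0.2736, 0.3856, 0.3408)
After 3 steps: (0.2746, 0.3846, 0.3408)
P(in state 2 after 3 steps) = 0.2746

0.2746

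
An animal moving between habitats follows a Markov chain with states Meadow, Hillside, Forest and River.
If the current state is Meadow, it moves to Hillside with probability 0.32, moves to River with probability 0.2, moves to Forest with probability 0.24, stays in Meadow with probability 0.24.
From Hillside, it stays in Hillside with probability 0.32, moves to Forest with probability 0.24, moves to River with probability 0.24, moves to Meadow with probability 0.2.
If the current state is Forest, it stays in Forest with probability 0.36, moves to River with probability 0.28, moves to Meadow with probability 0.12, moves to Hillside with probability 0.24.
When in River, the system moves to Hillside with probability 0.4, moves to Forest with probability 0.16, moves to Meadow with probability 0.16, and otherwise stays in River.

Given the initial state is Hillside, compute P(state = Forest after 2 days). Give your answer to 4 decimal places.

0.2496

Propagate the distribution vector 2 days from Hillside.
After 0 days: (0.0000, 1.0000, 0.0000, 0.0000)
After 1 day: (0.2000, 0.3200, 0.2400, 0.2400)
After 2 days: (0.1792, 0.3200, 0.2496, 0.2512)
P(in Forest after 2 days) = 0.2496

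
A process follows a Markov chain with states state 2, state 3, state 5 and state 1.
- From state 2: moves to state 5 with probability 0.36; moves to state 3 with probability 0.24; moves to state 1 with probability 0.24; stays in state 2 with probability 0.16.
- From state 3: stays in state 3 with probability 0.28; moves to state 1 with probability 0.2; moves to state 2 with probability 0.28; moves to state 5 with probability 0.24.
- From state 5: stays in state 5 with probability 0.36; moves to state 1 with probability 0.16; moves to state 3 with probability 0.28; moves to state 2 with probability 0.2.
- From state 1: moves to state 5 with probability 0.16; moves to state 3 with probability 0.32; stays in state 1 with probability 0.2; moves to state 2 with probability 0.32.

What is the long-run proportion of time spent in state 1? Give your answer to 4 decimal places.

0.1980

Let the stationary distribution be π with π = πP and π_1 + π_2 + π_3 + π_4 = 1.
π_1 = 0.16·π_1 + 0.28·π_2 + 0.2·π_3 + 0.32·π_4
π_2 = 0.24·π_1 + 0.28·π_2 + 0.28·π_3 + 0.32·π_4
π_3 = 0.36·π_1 + 0.24·π_2 + 0.36·π_3 + 0.16·π_4
Solving with the normalization constraint gives π = (0.2366, 0.2785, 0.2870, 0.1980).
So the stationary probability of state 1 is 0.1980.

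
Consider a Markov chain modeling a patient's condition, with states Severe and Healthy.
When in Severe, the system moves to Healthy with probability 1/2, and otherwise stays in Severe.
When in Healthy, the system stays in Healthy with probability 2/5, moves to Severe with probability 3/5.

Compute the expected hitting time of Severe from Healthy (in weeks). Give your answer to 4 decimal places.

1.6667

Let t(s) be the expected number of weeks to first reach Severe from state s, with t(Severe) = 0. Conditioning on the first week:
t(Healthy) = 1 + 0.4·t(Healthy)
Solving: t(Healthy) = 1.6667.
Expected weeks from Healthy to Severe: 1.6667.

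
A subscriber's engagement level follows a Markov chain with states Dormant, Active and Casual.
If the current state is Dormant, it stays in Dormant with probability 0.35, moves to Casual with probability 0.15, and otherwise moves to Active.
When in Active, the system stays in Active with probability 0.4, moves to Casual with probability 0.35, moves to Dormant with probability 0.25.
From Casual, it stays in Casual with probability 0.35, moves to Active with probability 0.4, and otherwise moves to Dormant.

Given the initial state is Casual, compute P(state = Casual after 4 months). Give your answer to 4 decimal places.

0.2945

Propagate the distribution vector 4 months from Casual.
After 0 months: (0.0000, 0.0000, 1.0000)
After 1 month: (0.2500, 0.4000, 0.3500)
After 2 months: (0.2750, 0.4250, 0.3000)
After 3 months: (0.2775, 0.4275, 0.2950)
After 4 months: (0.2778, 0.4278, 0.2945)
P(in Casual after 4 months) = 0.2945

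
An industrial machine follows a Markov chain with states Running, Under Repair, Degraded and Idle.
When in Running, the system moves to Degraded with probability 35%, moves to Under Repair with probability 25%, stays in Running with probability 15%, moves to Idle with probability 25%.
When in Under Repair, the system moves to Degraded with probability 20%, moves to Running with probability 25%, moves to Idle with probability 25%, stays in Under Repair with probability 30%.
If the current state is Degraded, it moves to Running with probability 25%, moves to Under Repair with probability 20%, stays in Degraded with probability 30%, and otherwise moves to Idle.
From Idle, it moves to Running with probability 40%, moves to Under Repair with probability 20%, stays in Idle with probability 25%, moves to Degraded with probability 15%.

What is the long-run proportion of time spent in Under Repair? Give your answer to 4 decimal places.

Let the stationary distribution be π with π = πP and π_1 + π_2 + π_3 + π_4 = 1.
π_1 = 0.15·π_1 + 0.25·π_2 + 0.25·π_3 + 0.4·π_4
π_2 = 0.25·π_1 + 0.3·π_2 + 0.2·π_3 + 0.2·π_4
π_3 = 0.35·π_1 + 0.2·π_2 + 0.3·π_3 + 0.15·π_4
Solving with the normalization constraint gives π = (0.2614, 0.2367, 0.2519, 0.2500).
So the stationary probability of Under Repair is 0.2367.

0.2367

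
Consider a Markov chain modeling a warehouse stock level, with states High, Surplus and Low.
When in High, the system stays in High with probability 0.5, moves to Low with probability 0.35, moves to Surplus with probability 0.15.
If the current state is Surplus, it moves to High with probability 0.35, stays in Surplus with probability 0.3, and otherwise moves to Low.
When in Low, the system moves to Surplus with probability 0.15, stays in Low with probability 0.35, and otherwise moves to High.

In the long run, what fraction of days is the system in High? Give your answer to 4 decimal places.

0.4735

Let the stationary distribution be π with π = πP and π_1 + π_2 + π_3 = 1.
π_1 = 0.5·π_1 + 0.35·π_2 + 0.5·π_3
π_2 = 0.15·π_1 + 0.3·π_2 + 0.15·π_3
Solving with the normalization constraint gives π = (0.4735, 0.1765, 0.3500).
So the stationary probability of High is 0.4735.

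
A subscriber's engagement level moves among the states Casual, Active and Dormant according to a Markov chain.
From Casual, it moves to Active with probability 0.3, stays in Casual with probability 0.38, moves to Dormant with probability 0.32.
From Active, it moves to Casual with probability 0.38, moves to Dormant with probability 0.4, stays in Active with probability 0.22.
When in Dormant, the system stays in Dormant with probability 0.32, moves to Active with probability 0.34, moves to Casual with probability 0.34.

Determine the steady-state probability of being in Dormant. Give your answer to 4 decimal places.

0.3432

Let the stationary distribution be π with π = πP and π_1 + π_2 + π_3 = 1.
π_1 = 0.38·π_1 + 0.38·π_2 + 0.34·π_3
π_2 = 0.3·π_1 + 0.22·π_2 + 0.34·π_3
Solving with the normalization constraint gives π = (0.3663, 0.2905, 0.3432).
So the stationary probability of Dormant is 0.3432.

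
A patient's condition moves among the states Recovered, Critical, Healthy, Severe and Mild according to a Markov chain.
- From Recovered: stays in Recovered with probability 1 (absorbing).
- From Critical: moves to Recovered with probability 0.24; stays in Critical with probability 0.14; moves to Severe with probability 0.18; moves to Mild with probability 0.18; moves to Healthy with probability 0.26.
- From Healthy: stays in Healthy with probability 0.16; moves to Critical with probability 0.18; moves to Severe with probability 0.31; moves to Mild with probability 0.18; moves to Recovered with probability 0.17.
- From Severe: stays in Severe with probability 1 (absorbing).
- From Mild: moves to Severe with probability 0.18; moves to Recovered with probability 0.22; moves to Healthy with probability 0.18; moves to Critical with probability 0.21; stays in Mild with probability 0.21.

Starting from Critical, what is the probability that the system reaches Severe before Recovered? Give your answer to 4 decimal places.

0.4864

Let h(s) be the probability of absorption at Severe starting from transient state s. Then h(Severe) = 1 and h(Recovered) = 0. By first-step analysis:
h(Critical) = 0.24·0 + 0.14·h(Critical) + 0.26·h(Healthy) + 0.18·1 + 0.18·h(Mild)
h(Healthy) = 0.17·0 + 0.18·h(Critical) + 0.16·h(Healthy) + 0.31·1 + 0.18·h(Mild)
h(Mild) = 0.22·0 + 0.21·h(Critical) + 0.18·h(Healthy) + 0.18·1 + 0.21·h(Mild)
Solving: h(Critical) = 0.4864, h(Healthy) = 0.5780, h(Mild) = 0.4888.
Starting from Critical, the probability is 0.4864.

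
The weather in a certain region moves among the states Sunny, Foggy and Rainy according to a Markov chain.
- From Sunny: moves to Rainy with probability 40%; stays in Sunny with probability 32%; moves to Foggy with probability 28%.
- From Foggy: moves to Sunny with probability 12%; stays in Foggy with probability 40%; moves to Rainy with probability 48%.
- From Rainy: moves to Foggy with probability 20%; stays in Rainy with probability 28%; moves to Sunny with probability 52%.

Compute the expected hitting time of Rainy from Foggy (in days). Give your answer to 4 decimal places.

2.1368

Let t(s) be the expected number of days to first reach Rainy from state s, with t(Rainy) = 0. Conditioning on the first day:
t(Sunny) = 1 + 0.32·t(Sunny) + 0.28·t(Foggy)
t(Foggy) = 1 + 0.12·t(Sunny) + 0.4·t(Foggy)
Solving: t(Sunny) = 2.3504, t(Foggy) = 2.1368.
Expected days from Foggy to Rainy: 2.1368.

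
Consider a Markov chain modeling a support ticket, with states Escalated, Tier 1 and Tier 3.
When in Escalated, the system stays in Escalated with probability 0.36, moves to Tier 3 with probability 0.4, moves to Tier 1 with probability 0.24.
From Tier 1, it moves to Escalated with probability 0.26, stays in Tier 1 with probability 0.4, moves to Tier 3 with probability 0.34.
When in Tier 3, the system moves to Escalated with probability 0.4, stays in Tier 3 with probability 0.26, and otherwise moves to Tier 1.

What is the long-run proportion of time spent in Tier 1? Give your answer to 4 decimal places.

0.3254

Let the stationary distribution be π with π = πP and π_1 + π_2 + π_3 = 1.
π_1 = 0.36·π_1 + 0.26·π_2 + 0.4·π_3
π_2 = 0.24·π_1 + 0.4·π_2 + 0.34·π_3
Solving with the normalization constraint gives π = (0.3408, 0.3254, 0.3337).
So the stationary probability of Tier 1 is 0.3254.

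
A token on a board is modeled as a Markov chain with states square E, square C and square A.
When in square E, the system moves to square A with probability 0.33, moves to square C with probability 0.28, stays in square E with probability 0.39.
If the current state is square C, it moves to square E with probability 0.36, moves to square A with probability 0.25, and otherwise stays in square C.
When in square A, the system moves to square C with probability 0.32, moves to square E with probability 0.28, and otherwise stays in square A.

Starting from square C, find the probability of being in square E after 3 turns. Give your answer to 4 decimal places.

0.3452

Propagate the distribution vector 3 turns from square C.
After 0 turns: (0.0000, 1.0000, 0.0000)
After 1 turn: (0.3600, 0.3900, 0.2500)
After 2 turns: (0.3508, 0.3329, 0.3163)
After 3 turns: (0.3452, 0.3293, 0.3255)
P(in square E after 3 turns) = 0.3452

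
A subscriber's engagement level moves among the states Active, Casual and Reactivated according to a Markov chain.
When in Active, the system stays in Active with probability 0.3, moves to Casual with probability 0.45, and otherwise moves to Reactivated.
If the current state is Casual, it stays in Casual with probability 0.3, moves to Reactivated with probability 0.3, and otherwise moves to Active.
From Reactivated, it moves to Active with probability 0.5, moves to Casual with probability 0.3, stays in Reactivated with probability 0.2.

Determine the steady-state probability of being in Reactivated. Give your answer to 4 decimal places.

Let the stationary distribution be π with π = πP and π_1 + π_2 + π_3 = 1.
π_1 = 0.3·π_1 + 0.4·π_2 + 0.5·π_3
π_2 = 0.45·π_1 + 0.3·π_2 + 0.3·π_3
Solving with the normalization constraint gives π = (0.3868, 0.3580, 0.2551).
So the stationary probability of Reactivated is 0.2551.

0.2551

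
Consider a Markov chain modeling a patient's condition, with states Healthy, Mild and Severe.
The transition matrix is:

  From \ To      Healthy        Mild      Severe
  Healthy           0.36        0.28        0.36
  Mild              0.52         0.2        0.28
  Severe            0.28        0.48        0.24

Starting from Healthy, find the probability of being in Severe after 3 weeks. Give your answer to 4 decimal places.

0.2983

Propagate the distribution vector 3 weeks from Healthy.
After 0 weeks: (1.0000, 0.0000, 0.0000)
After 1 week: (0.3600, 0.2800, 0.3600)
After 2 weeks: (0.3760, 0.3296, 0.2944)
After 3 weeks: (0.3892, 0.3125, 0.2983)
P(in Severe after 3 weeks) = 0.2983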